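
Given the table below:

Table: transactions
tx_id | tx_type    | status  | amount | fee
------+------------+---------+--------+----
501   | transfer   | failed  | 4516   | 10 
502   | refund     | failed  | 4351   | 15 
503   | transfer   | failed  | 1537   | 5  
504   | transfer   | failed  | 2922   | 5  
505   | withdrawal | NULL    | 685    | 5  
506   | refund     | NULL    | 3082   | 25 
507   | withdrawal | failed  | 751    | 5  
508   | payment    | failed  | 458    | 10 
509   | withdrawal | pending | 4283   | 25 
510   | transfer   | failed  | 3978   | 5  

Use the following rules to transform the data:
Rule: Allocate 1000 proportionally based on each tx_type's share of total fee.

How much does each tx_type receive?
payment: 90.91, refund: 363.64, transfer: 227.27, withdrawal: 318.18

Step 1: Calculate total fee = 110
Step 2: Calculate each tx_type's proportion:
  payment: 10/110 = 9.09% → 90.91
  refund: 40/110 = 36.36% → 363.64
  transfer: 25/110 = 22.73% → 227.27
  withdrawal: 35/110 = 31.82% → 318.18
Step 3: Verify: sum of allocations ≈ 1000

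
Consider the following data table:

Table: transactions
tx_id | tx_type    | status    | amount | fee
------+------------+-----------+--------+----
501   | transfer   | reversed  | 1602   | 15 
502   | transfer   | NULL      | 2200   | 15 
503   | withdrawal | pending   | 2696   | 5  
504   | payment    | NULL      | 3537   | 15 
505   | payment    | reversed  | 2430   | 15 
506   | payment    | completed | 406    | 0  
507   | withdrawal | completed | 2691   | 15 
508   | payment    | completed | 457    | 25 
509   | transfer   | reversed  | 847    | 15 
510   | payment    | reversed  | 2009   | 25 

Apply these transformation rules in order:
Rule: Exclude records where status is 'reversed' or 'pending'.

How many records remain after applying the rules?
5

Step 1: Count records to exclude
  - 4 (reversed) + 1 (pending) = 5 records
Step 2: Total records: 10
Step 3: Remaining = 10 - 5 = 5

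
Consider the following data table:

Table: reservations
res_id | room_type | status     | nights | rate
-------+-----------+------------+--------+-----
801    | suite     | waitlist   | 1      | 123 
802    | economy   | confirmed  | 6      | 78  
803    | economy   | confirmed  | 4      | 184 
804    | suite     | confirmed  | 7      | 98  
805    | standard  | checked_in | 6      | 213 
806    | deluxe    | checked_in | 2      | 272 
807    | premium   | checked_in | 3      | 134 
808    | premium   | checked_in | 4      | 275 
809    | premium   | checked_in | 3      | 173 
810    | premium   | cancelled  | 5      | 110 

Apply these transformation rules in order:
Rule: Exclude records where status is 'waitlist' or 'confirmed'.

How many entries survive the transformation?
6

Step 1: Count records to exclude
  - 1 (waitlist) + 3 (confirmed) = 4 records
Step 2: Total records: 10
Step 3: Remaining = 10 - 4 = 6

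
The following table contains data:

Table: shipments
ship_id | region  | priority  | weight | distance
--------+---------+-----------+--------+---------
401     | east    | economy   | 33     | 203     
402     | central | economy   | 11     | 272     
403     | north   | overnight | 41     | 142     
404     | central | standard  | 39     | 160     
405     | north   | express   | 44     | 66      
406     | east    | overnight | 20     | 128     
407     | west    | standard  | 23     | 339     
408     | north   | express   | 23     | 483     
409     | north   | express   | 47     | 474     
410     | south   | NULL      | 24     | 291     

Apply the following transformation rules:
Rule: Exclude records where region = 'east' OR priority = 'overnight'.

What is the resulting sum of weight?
211

Step 1: Find records where region = 'east' OR priority = 'overnight'
Step 2: 3 records match, summing to 94
Step 3: Original sum: 305
Step 4: Remaining sum = 305 - 94 = 211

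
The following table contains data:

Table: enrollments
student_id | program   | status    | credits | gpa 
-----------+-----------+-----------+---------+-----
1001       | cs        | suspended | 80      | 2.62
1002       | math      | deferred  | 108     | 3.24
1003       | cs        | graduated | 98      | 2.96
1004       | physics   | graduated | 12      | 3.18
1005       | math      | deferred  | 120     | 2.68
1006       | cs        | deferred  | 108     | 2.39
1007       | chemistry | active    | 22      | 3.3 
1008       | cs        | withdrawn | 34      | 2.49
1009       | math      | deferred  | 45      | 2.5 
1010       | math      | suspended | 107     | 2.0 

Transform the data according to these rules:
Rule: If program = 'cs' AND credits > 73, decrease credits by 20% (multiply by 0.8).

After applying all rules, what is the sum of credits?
676.8

Step 1: Find records where program = 'cs' AND credits > 73
Step 2: 3 records match, summing to 286
Step 3: After multiplier: 286 × 0.8 = 228.8
Step 4: Unaffected records sum: 448
Step 5: Final sum = 228.8 + 448 = 676.8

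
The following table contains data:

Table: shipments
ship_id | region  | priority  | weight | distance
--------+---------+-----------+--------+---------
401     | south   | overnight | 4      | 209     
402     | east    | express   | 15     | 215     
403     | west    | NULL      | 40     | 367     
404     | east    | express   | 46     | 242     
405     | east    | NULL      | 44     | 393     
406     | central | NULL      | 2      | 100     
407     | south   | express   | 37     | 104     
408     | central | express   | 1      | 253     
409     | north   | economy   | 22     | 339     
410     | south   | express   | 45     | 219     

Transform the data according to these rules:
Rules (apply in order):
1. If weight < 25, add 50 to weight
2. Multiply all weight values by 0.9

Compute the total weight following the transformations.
455.4

Step 1: Apply Rule 1 - Add 50 to records with weight < 25
  - 5 records affected: 44 + (5 × 50) = 294
  - Unaffected records: 212
  - Sum after Rule 1: 506
Step 2: Apply Rule 2 - Multiply all by 0.9
  - 506 × 0.9 = 455.4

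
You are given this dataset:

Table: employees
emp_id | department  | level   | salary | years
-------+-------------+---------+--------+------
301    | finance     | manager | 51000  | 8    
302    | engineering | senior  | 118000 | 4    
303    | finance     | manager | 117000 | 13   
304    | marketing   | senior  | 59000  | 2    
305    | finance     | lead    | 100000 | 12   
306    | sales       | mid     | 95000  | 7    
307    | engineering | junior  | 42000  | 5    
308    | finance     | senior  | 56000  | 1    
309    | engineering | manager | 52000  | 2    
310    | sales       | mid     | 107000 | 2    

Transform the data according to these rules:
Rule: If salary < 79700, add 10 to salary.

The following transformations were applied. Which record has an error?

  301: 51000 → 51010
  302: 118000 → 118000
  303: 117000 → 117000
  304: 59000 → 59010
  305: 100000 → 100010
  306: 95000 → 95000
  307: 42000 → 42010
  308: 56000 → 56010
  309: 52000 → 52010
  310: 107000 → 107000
Record 305 has an error. The correct transformed value should be 100000, not 100010.

Step 1: Check each record against the rule
Step 2: Record 305 has salary = 100000
Step 3: Since 100000 >= 79700, the bonus should not have been applied
Step 4: Correct value = 100000, but claimed value = 100010
Conclusion: Record 305 has the error.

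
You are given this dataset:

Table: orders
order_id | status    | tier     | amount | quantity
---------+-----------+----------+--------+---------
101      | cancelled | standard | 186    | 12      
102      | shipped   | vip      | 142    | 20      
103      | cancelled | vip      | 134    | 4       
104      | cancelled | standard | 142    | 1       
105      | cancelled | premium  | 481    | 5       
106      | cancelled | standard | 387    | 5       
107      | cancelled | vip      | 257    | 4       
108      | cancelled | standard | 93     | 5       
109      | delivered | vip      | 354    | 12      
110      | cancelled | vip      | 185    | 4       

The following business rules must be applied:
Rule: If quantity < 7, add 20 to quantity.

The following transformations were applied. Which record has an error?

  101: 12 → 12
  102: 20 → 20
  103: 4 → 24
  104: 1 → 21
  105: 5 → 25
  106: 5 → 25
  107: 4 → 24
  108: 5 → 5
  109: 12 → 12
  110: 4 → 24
Record 108 has an error. The correct transformed value should be 25, not 5.

Step 1: Check each record against the rule
Step 2: Record 108 has quantity = 5
Step 3: Since 5 < 7, the bonus should have been applied
Step 4: Correct value = 25, but claimed value = 5
Conclusion: Record 108 has the error.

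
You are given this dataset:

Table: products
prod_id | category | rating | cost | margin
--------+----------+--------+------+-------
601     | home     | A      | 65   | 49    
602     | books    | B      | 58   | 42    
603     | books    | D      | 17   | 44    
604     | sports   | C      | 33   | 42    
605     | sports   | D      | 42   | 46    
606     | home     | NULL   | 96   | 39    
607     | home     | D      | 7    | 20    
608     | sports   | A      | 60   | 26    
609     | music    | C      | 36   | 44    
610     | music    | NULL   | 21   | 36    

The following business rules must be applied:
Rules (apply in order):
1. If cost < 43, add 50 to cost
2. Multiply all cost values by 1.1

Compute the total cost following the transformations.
808.5

Step 1: Apply Rule 1 - Add 50 to records with cost < 43
  - 6 records affected: 156 + (6 × 50) = 456
  - Unaffected records: 279
  - Sum after Rule 1: 735
Step 2: Apply Rule 2 - Multiply all by 1.1
  - 735 × 1.1 = 808.5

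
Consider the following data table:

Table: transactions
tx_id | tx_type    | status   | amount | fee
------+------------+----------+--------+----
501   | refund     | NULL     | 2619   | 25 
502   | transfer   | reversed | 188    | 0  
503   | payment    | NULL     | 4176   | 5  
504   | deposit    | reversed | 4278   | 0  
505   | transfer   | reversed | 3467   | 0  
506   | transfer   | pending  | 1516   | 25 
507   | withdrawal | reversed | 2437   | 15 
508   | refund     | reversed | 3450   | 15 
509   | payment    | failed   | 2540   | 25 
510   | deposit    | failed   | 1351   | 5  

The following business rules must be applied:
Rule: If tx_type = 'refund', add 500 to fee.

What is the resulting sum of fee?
1115

Step 1: Count records where tx_type = 'refund': 2
Step 2: Total bonus added: 2 × 500 = 1000
Step 3: Original sum of fee: 115
Step 4: Final sum = 115 + 1000 = 1115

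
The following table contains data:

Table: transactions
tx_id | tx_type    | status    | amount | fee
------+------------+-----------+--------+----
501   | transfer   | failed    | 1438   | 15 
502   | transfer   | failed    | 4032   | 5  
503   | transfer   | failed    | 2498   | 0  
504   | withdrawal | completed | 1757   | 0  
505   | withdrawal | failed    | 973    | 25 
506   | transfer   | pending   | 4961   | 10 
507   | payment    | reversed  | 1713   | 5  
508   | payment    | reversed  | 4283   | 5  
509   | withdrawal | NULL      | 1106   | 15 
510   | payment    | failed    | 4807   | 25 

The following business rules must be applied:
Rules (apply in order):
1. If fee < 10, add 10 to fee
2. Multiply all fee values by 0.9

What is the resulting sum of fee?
139.5

Step 1: Apply Rule 1 - Add 10 to records with fee < 10
  - 5 records affected: 15 + (5 × 10) = 65
  - Unaffected records: 90
  - Sum after Rule 1: 155
Step 2: Apply Rule 2 - Multiply all by 0.9
  - 155 × 0.9 = 139.5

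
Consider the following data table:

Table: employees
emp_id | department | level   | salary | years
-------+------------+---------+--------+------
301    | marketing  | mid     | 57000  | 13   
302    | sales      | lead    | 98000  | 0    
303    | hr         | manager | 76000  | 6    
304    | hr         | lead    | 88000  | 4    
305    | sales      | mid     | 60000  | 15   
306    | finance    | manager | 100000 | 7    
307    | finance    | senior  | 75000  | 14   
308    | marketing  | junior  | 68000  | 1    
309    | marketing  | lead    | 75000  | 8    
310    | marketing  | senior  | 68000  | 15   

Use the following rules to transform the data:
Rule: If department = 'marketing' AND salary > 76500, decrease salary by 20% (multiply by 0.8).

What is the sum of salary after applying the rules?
765000

Step 1: Find records where department = 'marketing' AND salary > 76500
Step 2: 0 records match, summing to 0
Step 3: After multiplier: 0 × 0.8 = 0.0
Step 4: Unaffected records sum: 765000
Step 5: Final sum = 0.0 + 765000 = 765000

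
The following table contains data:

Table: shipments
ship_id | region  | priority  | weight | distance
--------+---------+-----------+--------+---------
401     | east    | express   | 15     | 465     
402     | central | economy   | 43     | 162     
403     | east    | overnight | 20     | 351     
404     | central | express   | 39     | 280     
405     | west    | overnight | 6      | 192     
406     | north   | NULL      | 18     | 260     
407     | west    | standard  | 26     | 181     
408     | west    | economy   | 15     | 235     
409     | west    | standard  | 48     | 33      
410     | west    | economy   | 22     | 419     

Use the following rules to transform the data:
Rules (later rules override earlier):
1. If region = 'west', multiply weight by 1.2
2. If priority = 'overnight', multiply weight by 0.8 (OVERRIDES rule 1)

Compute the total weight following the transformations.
269.0

Step 1: Rule 2 takes priority for records with priority = 'overnight'
  - 2 records: 26 × 0.8 = 20.8
Step 2: Rule 1 applies to remaining records with region = 'west'
  - 4 records: 111 × 1.2 = 133.2
Step 3: Other records unchanged: 115
Step 4: Final sum = 20.8 + 133.2 + 115 = 269.0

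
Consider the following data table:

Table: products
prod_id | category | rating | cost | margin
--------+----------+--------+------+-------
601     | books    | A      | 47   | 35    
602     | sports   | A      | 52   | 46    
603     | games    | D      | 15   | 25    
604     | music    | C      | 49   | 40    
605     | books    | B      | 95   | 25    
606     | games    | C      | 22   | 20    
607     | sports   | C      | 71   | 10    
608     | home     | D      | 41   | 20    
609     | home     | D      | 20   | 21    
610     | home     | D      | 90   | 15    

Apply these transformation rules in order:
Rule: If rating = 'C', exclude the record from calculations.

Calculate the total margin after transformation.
187

Step 1: Identify records where rating = 'C'
Step 2: The excluded records sum to 70
Step 3: Original total margin = 257
Step 4: Remaining total = 257 - 70 = 187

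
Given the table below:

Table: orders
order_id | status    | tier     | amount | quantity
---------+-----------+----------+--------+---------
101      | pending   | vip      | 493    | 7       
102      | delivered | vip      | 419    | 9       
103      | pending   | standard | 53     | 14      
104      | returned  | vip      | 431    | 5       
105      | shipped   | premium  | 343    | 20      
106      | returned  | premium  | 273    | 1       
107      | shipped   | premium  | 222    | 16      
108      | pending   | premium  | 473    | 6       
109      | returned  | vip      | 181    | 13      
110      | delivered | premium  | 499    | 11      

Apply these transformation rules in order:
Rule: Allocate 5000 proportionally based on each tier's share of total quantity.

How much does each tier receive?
premium: 2647.06, standard: 686.27, vip: 1666.67

Step 1: Calculate total quantity = 102
Step 2: Calculate each tier's proportion:
  premium: 54/102 = 52.94% → 2647.06
  standard: 14/102 = 13.73% → 686.27
  vip: 34/102 = 33.33% → 1666.67
Step 3: Verify: sum of allocations ≈ 5000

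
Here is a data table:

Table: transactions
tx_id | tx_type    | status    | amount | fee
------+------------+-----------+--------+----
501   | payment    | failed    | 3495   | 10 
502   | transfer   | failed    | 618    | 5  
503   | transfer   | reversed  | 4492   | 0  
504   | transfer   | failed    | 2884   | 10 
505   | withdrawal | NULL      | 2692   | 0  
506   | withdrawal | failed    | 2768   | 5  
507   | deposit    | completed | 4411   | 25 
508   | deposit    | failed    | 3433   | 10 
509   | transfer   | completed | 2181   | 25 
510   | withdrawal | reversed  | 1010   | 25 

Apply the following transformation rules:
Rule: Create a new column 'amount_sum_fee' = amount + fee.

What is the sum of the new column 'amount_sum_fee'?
28099

Step 1: For each record, compute amount + fee
Example calculations:
  3495 + 10 = 3505
  618 + 5 = 623
  4492 + 0 = 4492
  ...
Step 2: Sum all derived values
Step 3: Total = 28099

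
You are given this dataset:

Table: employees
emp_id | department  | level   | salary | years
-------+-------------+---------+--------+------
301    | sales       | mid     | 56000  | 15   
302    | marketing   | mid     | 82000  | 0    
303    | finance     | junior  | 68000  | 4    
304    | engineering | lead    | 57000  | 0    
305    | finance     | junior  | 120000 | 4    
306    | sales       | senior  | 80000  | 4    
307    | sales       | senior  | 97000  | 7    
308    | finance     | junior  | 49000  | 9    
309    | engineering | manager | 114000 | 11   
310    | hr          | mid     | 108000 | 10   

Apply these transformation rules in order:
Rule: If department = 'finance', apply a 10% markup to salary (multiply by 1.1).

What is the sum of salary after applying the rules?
854700.0

Step 1: Records with department = 'finance' have total salary = 237000
Step 2: Apply multiplier: 237000 × 1.1 = 260700.0
Step 3: Other records total: 594000
Step 4: Final sum = 260700.0 + 594000 = 854700.0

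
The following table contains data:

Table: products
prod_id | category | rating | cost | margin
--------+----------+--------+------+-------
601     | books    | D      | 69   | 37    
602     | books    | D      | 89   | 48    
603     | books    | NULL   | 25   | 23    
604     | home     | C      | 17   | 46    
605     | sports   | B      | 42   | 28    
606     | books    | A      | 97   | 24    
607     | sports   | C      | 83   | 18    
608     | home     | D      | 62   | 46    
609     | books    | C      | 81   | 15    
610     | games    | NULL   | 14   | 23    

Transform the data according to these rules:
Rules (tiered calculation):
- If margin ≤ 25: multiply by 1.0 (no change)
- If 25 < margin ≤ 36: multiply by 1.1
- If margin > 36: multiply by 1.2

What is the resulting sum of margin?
346.2

Step 1: Tier 1 (margin ≤ 25): 5 records, sum = 103 × 1.0 = 103.0
Step 2: Tier 2 (25 < margin ≤ 36): 1 records, sum = 28 × 1.1 = 30.8
Step 3: Tier 3 (margin > 36): 4 records, sum = 177 × 1.2 = 212.4
Step 4: Final sum = 103.0 + 30.8 + 212.4 = 346.2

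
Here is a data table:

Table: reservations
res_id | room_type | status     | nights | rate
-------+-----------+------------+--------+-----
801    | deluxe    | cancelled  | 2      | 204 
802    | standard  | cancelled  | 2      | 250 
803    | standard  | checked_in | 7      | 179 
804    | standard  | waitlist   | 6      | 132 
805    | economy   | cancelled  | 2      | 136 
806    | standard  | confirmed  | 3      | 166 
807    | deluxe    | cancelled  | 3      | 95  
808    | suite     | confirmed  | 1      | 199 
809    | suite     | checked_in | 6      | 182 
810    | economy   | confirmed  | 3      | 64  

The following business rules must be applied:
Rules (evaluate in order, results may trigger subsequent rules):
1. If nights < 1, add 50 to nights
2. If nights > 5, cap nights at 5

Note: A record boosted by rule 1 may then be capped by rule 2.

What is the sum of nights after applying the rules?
31

Step 1: Apply rule 1 to records with nights < 1
  - 0 records get bonus of 50
  - Of these, 0 records then exceed 5 and get capped
Step 2: Apply rule 2 to records with nights > 5
  - 3 records (original) are capped
Step 3: Calculate final sum = 31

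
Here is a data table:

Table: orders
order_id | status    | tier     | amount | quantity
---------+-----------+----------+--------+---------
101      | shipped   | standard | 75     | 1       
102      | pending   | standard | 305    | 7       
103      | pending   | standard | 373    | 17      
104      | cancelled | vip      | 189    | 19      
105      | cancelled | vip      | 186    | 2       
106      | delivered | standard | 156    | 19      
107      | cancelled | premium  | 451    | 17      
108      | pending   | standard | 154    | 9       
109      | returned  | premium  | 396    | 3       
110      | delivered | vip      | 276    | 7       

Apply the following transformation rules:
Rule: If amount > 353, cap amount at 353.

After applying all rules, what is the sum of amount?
2400

Step 1: 3 records have amount > 353
Step 2: These records originally summed to 1220
Step 3: After capping: 3 × 353 = 1059
Step 4: Unaffected records sum: 1341
Step 5: Final sum = 1059 + 1341 = 2400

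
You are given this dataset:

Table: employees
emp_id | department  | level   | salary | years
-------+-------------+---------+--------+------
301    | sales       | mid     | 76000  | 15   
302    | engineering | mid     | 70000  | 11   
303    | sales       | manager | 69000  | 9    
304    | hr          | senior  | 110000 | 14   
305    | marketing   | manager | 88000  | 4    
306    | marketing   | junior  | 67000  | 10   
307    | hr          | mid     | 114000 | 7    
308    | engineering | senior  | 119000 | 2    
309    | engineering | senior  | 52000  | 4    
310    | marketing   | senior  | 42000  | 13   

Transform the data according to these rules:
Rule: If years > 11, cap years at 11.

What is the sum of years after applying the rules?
80

Step 1: 3 records have years > 11
Step 2: These records originally summed to 42
Step 3: After capping: 3 × 11 = 33
Step 4: Unaffected records sum: 47
Step 5: Final sum = 33 + 47 = 80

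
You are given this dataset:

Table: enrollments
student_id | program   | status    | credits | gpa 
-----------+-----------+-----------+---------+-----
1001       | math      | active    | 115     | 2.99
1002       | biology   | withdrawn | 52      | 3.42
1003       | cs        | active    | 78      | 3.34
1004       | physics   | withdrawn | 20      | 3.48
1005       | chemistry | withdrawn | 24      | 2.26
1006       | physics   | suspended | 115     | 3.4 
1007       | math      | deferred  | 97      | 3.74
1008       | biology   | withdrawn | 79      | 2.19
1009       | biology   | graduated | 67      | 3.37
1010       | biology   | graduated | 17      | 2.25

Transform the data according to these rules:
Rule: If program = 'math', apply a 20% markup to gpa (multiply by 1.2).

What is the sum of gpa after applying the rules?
31.79

Step 1: Records with program = 'math' have total gpa = 6.73
Step 2: Apply multiplier: 6.73 × 1.2 = 8.08
Step 3: Other records total: 23.71
Step 4: Final sum = 8.08 + 23.71 = 31.79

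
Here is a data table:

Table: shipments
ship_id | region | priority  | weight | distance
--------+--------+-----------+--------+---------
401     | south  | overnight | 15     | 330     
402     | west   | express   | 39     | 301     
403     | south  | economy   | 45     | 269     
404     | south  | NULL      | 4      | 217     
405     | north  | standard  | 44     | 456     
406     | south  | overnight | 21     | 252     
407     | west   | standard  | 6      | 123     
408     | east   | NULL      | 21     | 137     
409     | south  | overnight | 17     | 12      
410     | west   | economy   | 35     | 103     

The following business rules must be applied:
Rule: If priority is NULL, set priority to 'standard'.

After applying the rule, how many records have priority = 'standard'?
4

Step 1: Count records where priority IS NULL
Step 2: Found 2 records with NULL priority
Step 3: These records will have priority set to 'standard'
Step 4: Records already having priority = 'standard': 2
Step 5: Answer: 2 + 2 = 4 records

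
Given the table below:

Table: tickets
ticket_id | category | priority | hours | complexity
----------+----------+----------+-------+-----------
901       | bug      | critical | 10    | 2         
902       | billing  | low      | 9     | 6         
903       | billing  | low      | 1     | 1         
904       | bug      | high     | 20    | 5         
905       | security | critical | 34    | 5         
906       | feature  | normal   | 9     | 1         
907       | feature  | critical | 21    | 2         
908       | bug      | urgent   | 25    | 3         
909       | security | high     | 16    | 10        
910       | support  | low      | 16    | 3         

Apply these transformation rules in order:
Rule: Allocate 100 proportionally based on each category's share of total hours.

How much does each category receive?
billing: 6.21, bug: 34.16, feature: 18.63, security: 31.06, support: 9.94

Step 1: Calculate total hours = 161
Step 2: Calculate each category's proportion:
  billing: 10/161 = 6.21% → 6.21
  bug: 55/161 = 34.16% → 34.16
  feature: 30/161 = 18.63% → 18.63
  security: 50/161 = 31.06% → 31.06
  support: 16/161 = 9.94% → 9.94
Step 3: Verify: sum of allocations ≈ 100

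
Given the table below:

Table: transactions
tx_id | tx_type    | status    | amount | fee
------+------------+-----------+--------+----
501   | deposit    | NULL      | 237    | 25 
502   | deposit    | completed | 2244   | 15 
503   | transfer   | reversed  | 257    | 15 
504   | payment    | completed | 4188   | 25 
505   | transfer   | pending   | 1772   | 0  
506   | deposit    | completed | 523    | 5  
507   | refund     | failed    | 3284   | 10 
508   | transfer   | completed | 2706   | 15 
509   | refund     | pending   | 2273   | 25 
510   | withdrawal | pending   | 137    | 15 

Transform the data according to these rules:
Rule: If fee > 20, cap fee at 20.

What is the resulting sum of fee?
135

Step 1: 3 records have fee > 20
Step 2: These records originally summed to 75
Step 3: After capping: 3 × 20 = 60
Step 4: Unaffected records sum: 75
Step 5: Final sum = 60 + 75 = 135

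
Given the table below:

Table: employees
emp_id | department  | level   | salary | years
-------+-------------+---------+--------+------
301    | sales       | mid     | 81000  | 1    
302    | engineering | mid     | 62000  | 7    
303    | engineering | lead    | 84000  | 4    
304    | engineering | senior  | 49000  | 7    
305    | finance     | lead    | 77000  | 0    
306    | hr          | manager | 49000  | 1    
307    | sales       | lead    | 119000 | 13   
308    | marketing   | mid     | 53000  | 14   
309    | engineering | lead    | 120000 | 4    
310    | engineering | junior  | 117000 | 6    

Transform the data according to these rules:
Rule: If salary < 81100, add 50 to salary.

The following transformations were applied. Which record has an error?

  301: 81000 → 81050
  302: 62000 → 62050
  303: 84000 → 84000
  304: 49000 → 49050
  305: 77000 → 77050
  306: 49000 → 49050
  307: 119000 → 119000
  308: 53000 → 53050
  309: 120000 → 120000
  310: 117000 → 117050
Record 310 has an error. The correct transformed value should be 117000, not 117050.

Step 1: Check each record against the rule
Step 2: Record 310 has salary = 117000
Step 3: Since 117000 >= 81100, the bonus should not have been applied
Step 4: Correct value = 117000, but claimed value = 117050
Conclusion: Record 310 has the error.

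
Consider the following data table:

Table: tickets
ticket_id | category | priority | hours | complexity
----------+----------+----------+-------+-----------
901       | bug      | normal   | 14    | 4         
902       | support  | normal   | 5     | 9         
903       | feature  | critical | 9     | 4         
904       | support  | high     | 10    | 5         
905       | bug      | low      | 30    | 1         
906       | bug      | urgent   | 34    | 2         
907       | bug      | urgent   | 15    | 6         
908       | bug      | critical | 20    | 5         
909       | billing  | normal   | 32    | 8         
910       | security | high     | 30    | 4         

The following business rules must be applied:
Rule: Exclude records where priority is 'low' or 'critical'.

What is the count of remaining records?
7

Step 1: Count records to exclude
  - 1 (low) + 2 (critical) = 3 records
Step 2: Total records: 10
Step 3: Remaining = 10 - 3 = 7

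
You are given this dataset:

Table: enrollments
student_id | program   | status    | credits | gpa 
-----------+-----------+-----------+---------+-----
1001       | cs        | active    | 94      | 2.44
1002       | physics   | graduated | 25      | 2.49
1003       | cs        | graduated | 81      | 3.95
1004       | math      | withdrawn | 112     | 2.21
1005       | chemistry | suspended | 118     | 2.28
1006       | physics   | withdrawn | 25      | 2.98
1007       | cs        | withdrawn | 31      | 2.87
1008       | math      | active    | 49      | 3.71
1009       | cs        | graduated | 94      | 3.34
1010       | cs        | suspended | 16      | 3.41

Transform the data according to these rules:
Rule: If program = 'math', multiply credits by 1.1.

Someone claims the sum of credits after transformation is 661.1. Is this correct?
Yes, the result is correct.

Step 1: Calculate the correct sum after transformation
Step 2: Apply multiplier 1.1 to records where program = 'math'
Step 3: Correct result = 661.1
Step 4: Claimed result = 661.1
Step 5: 661.1 = 661.1 ✓
Conclusion: The claimed result is correct.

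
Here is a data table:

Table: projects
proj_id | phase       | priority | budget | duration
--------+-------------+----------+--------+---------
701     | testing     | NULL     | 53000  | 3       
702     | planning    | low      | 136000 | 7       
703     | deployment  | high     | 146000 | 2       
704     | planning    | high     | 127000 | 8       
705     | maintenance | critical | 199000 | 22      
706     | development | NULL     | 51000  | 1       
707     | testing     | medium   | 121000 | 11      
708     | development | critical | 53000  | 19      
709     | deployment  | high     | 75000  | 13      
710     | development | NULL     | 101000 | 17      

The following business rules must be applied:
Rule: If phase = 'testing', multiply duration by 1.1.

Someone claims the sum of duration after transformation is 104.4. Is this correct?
Yes, the result is correct.

Step 1: Calculate the correct sum after transformation
Step 2: Apply multiplier 1.1 to records where phase = 'testing'
Step 3: Correct result = 104.4
Step 4: Claimed result = 104.4
Step 5: 104.4 = 104.4 ✓
Conclusion: The claimed result is correct.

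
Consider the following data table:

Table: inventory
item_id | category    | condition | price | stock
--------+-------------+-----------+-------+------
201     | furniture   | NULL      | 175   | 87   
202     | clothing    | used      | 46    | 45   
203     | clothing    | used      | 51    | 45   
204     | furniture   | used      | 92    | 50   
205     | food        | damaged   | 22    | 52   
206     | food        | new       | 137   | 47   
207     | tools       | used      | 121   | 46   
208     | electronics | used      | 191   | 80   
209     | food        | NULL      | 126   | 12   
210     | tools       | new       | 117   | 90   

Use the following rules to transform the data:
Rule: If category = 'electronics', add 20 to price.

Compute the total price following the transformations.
1098

Step 1: Count records where category = 'electronics': 1
Step 2: Total bonus added: 1 × 20 = 20
Step 3: Original sum of price: 1078
Step 4: Final sum = 1078 + 20 = 1098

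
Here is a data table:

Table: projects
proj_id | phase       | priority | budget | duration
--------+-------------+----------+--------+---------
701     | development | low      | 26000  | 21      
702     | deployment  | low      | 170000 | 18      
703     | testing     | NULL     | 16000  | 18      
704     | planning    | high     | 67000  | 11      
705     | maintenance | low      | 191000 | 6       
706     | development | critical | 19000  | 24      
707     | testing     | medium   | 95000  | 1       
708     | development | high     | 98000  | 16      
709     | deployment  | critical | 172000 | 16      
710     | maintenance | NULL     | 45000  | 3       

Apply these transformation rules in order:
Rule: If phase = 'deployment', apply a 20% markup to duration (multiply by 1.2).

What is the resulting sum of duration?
140.8

Step 1: Records with phase = 'deployment' have total duration = 34
Step 2: Apply multiplier: 34 × 1.2 = 40.8
Step 3: Other records total: 100
Step 4: Final sum = 40.8 + 100 = 140.8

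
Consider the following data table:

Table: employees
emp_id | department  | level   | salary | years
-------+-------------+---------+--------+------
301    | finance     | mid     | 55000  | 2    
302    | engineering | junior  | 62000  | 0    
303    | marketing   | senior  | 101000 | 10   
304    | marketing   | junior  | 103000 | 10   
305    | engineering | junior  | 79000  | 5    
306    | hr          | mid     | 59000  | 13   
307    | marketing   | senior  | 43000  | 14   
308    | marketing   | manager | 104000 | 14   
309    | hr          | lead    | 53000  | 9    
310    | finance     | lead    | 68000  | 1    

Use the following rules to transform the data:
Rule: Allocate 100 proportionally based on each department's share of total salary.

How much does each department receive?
engineering: 19.39, finance: 16.92, hr: 15.41, marketing: 48.28

Step 1: Calculate total salary = 727000
Step 2: Calculate each department's proportion:
  engineering: 141000/727000 = 19.39% → 19.39
  finance: 123000/727000 = 16.92% → 16.92
  hr: 112000/727000 = 15.41% → 15.41
  marketing: 351000/727000 = 48.28% → 48.28
Step 3: Verify: sum of allocations ≈ 100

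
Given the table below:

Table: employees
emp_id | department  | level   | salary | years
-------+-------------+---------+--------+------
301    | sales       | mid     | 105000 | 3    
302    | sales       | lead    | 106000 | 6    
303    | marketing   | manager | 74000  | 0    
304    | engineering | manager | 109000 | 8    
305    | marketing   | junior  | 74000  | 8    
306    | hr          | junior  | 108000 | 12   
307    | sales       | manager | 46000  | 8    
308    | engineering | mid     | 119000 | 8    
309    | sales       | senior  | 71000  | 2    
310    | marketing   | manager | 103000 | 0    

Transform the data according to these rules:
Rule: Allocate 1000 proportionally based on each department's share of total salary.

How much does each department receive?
engineering: 249.18, hr: 118.03, marketing: 274.32, sales: 358.47

Step 1: Calculate total salary = 915000
Step 2: Calculate each department's proportion:
  engineering: 228000/915000 = 24.92% → 249.18
  hr: 108000/915000 = 11.80% → 118.03
  marketing: 251000/915000 = 27.43% → 274.32
  sales: 328000/915000 = 35.85% → 358.47
Step 3: Verify: sum of allocations ≈ 1000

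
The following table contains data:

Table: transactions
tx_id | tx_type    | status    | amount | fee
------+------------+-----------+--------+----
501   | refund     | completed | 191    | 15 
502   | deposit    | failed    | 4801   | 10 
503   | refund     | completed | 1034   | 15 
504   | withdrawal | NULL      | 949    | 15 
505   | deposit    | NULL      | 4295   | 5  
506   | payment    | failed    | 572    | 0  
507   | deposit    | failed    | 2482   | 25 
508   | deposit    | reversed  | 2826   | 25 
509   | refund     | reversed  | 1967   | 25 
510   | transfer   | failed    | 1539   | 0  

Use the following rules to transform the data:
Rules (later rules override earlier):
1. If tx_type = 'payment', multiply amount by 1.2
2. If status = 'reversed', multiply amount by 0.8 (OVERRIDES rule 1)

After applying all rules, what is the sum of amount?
19811.8

Step 1: Rule 2 takes priority for records with status = 'reversed'
  - 2 records: 4793 × 0.8 = 3834.4
Step 2: Rule 1 applies to remaining records with tx_type = 'payment'
  - 1 records: 572 × 1.2 = 686.4
Step 3: Other records unchanged: 15291
Step 4: Final sum = 3834.4 + 686.4 + 15291 = 19811.8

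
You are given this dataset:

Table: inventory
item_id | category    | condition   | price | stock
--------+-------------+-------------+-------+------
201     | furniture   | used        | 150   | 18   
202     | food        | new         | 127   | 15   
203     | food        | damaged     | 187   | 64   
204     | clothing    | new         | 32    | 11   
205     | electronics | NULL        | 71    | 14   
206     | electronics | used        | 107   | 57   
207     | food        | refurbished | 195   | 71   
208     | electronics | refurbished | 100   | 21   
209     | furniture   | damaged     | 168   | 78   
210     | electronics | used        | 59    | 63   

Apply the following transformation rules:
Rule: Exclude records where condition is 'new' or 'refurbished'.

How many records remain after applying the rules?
6

Step 1: Count records to exclude
  - 2 (new) + 2 (refurbished) = 4 records
Step 2: Total records: 10
Step 3: Remaining = 10 - 4 = 6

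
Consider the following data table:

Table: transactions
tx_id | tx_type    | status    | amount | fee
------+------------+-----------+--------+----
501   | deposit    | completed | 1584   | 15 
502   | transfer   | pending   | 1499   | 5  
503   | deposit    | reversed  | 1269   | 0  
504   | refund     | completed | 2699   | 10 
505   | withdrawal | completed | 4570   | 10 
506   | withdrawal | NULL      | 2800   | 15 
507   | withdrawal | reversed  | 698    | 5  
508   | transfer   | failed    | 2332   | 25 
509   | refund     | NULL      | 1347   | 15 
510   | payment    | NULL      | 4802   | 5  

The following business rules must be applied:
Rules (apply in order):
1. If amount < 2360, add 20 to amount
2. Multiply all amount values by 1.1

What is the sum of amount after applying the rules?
26092.0

Step 1: Apply Rule 1 - Add 20 to records with amount < 2360
  - 6 records affected: 8729 + (6 × 20) = 8849
  - Unaffected records: 14871
  - Sum after Rule 1: 23720
Step 2: Apply Rule 2 - Multiply all by 1.1
  - 23720 × 1.1 = 26092.0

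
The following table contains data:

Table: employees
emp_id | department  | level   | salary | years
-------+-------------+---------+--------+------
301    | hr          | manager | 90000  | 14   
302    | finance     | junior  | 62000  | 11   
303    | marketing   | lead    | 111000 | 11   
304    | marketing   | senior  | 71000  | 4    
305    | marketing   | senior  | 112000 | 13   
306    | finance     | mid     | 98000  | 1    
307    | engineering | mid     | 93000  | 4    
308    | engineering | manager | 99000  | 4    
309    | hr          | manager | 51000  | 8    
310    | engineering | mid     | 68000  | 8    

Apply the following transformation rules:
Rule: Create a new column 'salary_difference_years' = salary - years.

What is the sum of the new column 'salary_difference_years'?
854922

Step 1: For each record, compute salary - years
Example calculations:
  90000 - 14 = 89986
  62000 - 11 = 61989
  111000 - 11 = 110989
  ...
Step 2: Sum all derived values
Step 3: Total = 854922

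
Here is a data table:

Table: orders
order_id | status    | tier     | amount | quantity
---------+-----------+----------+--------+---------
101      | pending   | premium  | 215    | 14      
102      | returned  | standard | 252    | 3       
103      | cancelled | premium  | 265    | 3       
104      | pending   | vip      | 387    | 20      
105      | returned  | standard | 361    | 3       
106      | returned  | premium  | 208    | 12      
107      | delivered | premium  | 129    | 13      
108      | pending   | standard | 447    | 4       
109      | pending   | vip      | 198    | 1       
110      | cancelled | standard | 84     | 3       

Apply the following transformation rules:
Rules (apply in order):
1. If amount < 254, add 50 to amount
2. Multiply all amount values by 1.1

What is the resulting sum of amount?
3130.6

Step 1: Apply Rule 1 - Add 50 to records with amount < 254
  - 6 records affected: 1086 + (6 × 50) = 1386
  - Unaffected records: 1460
  - Sum after Rule 1: 2846
Step 2: Apply Rule 2 - Multiply all by 1.1
  - 2846 × 1.1 = 3130.6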